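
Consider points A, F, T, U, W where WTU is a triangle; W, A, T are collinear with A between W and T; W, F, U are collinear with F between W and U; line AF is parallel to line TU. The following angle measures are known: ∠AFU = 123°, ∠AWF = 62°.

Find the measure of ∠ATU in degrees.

∠ATU = 61°

1. ∠AFW = 57°  [linear pair at F on WU]
2. ∠FAW = 61°  [△WAF]
3. ∠FAT = 119°  [linear pair at A on WT]
4. ∠ATU = 61°  [AF∥TU, co-interior at T–A]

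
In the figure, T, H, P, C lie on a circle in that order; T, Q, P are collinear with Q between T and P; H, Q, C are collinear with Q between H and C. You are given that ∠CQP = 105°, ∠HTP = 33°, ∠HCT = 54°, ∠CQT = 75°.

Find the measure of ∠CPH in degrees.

∠CPH = 96°

1. ∠HQT = 105°  [vertical angles at Q]
2. ∠CHT = 42°  [△TQH]
3. ∠CTH = 84°  [△THC]
4. ∠CPH = 96°  [cyclic THPC, opposite ∠T+∠P]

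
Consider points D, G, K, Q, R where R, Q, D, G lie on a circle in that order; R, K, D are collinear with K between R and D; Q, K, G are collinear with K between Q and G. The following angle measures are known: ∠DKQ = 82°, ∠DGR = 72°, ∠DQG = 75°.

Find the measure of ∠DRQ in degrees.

∠DRQ = 49°

1. ∠QDR = 23°  [△QKD]
2. ∠DQR = 108°  [cyclic RQDG, opposite ∠Q+∠G]
3. ∠DRQ = 49°  [△RQD]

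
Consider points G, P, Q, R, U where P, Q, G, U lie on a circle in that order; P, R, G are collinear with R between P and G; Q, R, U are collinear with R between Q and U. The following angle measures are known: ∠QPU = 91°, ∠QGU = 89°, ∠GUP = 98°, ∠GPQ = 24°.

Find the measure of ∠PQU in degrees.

1. ∠GQP = 82°  [cyclic PQGU, opposite ∠Q+∠U]
2. ∠PGQ = 74°  [△PQG]
3. ∠PUQ = 74°  [same arc PQ]
4. ∠PQU = 15°  [△PQU]

∠PQU = 15°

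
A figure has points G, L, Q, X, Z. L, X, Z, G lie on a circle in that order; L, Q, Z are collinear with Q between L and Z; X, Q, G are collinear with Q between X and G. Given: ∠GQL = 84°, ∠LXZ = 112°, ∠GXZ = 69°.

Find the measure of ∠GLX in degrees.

1. ∠XQZ = 84°  [vertical angles at Q]
2. ∠GLZ = 69°  [same arc ZG]
3. ∠LZX = 27°  [△XQZ]
4. ∠LQX = 96°  [linear pair at Q on LZ]
5. ∠LGX = 27°  [△LQG]
6. ∠XLZ = 41°  [△LXZ]
7. ∠GXL = 43°  [△LQX]
8. ∠GLX = 110°  [△LXG]

∠GLX = 110°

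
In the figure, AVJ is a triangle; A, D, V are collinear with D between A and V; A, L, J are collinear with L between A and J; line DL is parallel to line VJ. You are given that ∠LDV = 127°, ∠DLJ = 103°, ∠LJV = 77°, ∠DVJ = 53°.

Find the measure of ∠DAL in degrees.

∠DAL = 50°

1. ∠ADL = 53°  [linear pair at D on AV]
2. ∠ALD = 77°  [linear pair at L on AJ]
3. ∠DAL = 50°  [△ADL]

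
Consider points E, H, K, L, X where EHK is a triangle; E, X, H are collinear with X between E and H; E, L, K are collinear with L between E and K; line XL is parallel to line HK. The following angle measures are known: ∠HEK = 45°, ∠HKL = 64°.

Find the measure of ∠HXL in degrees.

∠HXL = 109°

1. ∠EKH = 64°  [L on ray KE]
2. ∠EHK = 71°  [△EHK]
3. ∠EXL = 71°  [XL∥HK, corresponding at X]
4. ∠HXL = 109°  [linear pair at X on EH]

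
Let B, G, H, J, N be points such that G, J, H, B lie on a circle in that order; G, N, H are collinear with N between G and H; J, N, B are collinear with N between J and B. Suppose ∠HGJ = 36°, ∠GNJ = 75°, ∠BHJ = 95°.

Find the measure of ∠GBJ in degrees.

∠GBJ = 26°

1. ∠BJG = 69°  [△GNJ]
2. ∠BGJ = 85°  [cyclic GJHB, opposite ∠G+∠H]
3. ∠GBJ = 26°  [△GJB]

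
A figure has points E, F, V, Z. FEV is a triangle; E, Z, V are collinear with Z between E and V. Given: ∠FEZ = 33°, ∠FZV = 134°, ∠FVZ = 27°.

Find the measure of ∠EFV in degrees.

∠EFV = 120°

1. ∠FEV = 33°  [Z on ray EV]
2. ∠EVF = 27°  [Z on ray VE]
3. ∠EFV = 120°  [△FEV]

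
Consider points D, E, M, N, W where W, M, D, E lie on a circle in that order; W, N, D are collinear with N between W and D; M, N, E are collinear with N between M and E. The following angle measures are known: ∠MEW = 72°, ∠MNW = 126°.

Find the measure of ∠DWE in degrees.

∠DWE = 54°

1. ∠MDW = 72°  [same arc WM]
2. ∠DNM = 54°  [linear pair at N on WD]
3. ∠DME = 54°  [△MND]
4. ∠DWE = 54°  [same arc DE]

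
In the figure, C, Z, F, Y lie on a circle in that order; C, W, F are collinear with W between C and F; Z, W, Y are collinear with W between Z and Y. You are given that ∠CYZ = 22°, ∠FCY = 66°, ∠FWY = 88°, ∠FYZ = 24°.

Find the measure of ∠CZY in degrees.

∠CZY = 68°

1. ∠CWZ = 88°  [vertical angles at W]
2. ∠FCZ = 24°  [same arc ZF]
3. ∠CZY = 68°  [△CWZ]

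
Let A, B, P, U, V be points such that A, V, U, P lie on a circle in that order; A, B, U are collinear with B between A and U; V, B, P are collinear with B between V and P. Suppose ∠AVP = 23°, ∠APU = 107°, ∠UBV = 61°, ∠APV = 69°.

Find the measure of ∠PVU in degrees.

∠PVU = 50°

1. ∠AUP = 23°  [same arc AP]
2. ∠PAU = 50°  [△AUP]
3. ∠PVU = 50°  [same arc UP]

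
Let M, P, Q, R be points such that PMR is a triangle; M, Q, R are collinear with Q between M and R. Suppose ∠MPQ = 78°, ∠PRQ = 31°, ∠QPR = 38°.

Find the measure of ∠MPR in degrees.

1. ∠PQR = 111°  [△PQR]
2. ∠MRP = 31°  [Q on ray RM]
3. ∠MQP = 69°  [linear pair at Q on MR]
4. ∠PMQ = 33°  [△PMQ]
5. ∠PMR = 33°  [Q on ray MR]
6. ∠MPR = 116°  [△PMR]

∠MPR = 116°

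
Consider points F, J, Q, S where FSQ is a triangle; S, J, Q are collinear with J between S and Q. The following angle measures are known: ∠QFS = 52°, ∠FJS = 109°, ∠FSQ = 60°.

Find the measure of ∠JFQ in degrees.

∠JFQ = 41°

1. ∠FQS = 68°  [△FSQ]
2. ∠FJQ = 71°  [linear pair at J on SQ]
3. ∠FQJ = 68°  [J on ray QS]
4. ∠JFQ = 41°  [△FJQ]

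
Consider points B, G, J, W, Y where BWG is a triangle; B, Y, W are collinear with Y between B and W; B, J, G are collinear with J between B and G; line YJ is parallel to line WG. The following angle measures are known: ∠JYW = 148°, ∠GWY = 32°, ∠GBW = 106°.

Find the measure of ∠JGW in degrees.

1. ∠BWG = 32°  [Y on ray WB]
2. ∠BGW = 42°  [△BWG]
3. ∠JGW = 42°  [J on ray GB]

∠JGW = 42°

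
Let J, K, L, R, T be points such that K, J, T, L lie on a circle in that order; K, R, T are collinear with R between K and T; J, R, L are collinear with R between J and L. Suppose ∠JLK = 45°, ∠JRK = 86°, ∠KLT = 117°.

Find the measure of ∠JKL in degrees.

∠JKL = 113°

1. ∠JTK = 45°  [same arc KJ]
2. ∠KJT = 63°  [cyclic KJTL, opposite ∠J+∠L]
3. ∠JKT = 72°  [△KJT]
4. ∠KJL = 22°  [△KRJ]
5. ∠JKL = 113°  [△KJL]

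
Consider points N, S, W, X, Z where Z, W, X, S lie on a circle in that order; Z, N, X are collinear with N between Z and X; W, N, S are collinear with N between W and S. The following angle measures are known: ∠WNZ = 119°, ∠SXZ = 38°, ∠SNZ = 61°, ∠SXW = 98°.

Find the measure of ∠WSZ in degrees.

1. ∠SWZ = 38°  [same arc ZS]
2. ∠SZW = 82°  [cyclic ZWXS, opposite ∠Z+∠X]
3. ∠WSZ = 60°  [△ZWS]

∠WSZ = 60°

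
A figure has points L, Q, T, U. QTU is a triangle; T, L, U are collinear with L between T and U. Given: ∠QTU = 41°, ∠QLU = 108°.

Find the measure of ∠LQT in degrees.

∠LQT = 67°

1. ∠LTQ = 41°  [L on ray TU]
2. ∠QLT = 72°  [linear pair at L on TU]
3. ∠LQT = 67°  [△QTL]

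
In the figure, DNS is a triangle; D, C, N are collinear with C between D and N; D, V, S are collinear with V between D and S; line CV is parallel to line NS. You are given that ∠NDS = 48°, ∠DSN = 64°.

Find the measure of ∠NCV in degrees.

∠NCV = 112°

1. ∠DNS = 68°  [△DNS]
2. ∠DCV = 68°  [CV∥NS, corresponding at C]
3. ∠NCV = 112°  [linear pair at C on DN]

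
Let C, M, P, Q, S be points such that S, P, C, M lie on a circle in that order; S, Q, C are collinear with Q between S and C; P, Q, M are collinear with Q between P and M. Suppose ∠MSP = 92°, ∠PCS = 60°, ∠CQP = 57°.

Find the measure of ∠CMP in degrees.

∠CMP = 29°

1. ∠MCP = 88°  [cyclic SPCM, opposite ∠S+∠C]
2. ∠CPM = 63°  [△PQC]
3. ∠CMP = 29°  [△PCM]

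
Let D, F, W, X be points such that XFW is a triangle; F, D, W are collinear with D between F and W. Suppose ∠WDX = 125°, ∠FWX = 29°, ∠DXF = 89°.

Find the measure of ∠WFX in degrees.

∠WFX = 36°

1. ∠FDX = 55°  [linear pair at D on FW]
2. ∠DFX = 36°  [△XFD]
3. ∠WFX = 36°  [D on ray FW]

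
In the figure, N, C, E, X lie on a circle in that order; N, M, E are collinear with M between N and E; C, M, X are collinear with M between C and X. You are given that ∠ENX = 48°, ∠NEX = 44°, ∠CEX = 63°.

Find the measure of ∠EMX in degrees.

∠EMX = 67°

1. ∠ECX = 48°  [same arc EX]
2. ∠CXE = 69°  [△CEX]
3. ∠EMX = 67°  [△EMX]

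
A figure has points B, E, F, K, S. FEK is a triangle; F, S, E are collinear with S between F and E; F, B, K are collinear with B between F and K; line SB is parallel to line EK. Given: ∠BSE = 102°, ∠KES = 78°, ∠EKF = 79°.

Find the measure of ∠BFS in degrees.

∠BFS = 23°

1. ∠BSF = 78°  [linear pair at S on FE]
2. ∠FBS = 79°  [SB∥EK, corresponding at B]
3. ∠BFS = 23°  [△FSB]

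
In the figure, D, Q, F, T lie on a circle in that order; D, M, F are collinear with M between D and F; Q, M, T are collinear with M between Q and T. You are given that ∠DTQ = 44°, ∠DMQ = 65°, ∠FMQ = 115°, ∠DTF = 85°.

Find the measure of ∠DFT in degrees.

1. ∠DMT = 115°  [vertical angles at M]
2. ∠FDT = 21°  [△DMT]
3. ∠DFT = 74°  [△DFT]

∠DFT = 74°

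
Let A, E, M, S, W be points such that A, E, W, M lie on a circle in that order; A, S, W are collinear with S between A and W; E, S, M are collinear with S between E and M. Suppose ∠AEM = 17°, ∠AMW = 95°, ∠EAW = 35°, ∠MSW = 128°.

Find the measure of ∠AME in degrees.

∠AME = 60°

1. ∠AWM = 17°  [same arc AM]
2. ∠MAW = 68°  [△AWM]
3. ∠ASM = 52°  [linear pair at S on AW]
4. ∠AME = 60°  [△ASM]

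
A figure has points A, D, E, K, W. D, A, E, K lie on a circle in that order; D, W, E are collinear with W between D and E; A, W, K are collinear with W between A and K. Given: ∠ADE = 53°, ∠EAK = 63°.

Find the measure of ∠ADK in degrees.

1. ∠AKE = 53°  [same arc AE]
2. ∠AEK = 64°  [△AEK]
3. ∠ADK = 116°  [cyclic DAEK, opposite ∠D+∠E]

∠ADK = 116°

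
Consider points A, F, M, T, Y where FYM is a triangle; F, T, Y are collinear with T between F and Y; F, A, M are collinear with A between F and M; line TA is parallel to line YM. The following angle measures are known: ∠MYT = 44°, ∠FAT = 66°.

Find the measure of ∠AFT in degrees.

∠AFT = 70°

1. ∠FYM = 44°  [T on ray YF]
2. ∠FMY = 66°  [TA∥YM, corresponding at A]
3. ∠MFY = 70°  [△FYM]
4. ∠AFT = 70°  [T on FY, A on FM]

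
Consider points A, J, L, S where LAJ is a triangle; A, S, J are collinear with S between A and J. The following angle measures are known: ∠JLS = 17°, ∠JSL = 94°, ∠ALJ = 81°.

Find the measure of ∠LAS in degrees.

∠LAS = 30°

1. ∠LJS = 69°  [△LSJ]
2. ∠AJL = 69°  [S on ray JA]
3. ∠JAL = 30°  [△LAJ]
4. ∠LAS = 30°  [S on ray AJ]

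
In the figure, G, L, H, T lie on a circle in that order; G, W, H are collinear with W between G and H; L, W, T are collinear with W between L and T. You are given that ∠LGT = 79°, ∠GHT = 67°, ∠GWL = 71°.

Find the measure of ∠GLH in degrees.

∠GLH = 104°

1. ∠GLT = 67°  [same arc GT]
2. ∠HGL = 42°  [△GWL]
3. ∠GTL = 34°  [△GLT]
4. ∠GHL = 34°  [same arc GL]
5. ∠GLH = 104°  [△GLH]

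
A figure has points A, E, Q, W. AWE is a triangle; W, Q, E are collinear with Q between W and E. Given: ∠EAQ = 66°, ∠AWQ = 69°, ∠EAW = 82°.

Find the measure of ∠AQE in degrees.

1. ∠AWE = 69°  [Q on ray WE]
2. ∠AEW = 29°  [△AWE]
3. ∠AEQ = 29°  [Q on ray EW]
4. ∠AQE = 85°  [△AQE]

∠AQE = 85°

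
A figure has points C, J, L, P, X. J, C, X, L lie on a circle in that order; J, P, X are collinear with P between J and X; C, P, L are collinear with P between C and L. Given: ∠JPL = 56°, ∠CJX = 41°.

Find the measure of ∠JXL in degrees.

1. ∠LPX = 124°  [linear pair at P on JX]
2. ∠CLX = 41°  [same arc CX]
3. ∠JXL = 15°  [△XPL]

∠JXL = 15°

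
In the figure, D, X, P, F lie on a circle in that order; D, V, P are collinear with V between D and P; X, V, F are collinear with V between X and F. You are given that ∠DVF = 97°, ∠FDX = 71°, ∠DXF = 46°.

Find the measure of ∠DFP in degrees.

∠DFP = 114°

1. ∠DFX = 63°  [△DXF]
2. ∠DPF = 46°  [same arc DF]
3. ∠FDP = 20°  [△DVF]
4. ∠DFP = 114°  [△DPF]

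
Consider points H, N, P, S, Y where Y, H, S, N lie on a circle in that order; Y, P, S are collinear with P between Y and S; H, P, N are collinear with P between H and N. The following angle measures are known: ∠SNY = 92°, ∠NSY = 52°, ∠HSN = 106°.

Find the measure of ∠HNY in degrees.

1. ∠NHY = 52°  [same arc YN]
2. ∠HYN = 74°  [cyclic YHSN, opposite ∠Y+∠S]
3. ∠HNY = 54°  [△YHN]

∠HNY = 54°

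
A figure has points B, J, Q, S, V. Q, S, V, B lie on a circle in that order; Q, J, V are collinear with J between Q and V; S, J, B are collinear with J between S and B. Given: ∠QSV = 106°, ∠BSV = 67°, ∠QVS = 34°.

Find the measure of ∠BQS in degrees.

∠BQS = 107°

1. ∠QBV = 74°  [cyclic QSVB, opposite ∠S+∠B]
2. ∠BQV = 67°  [same arc VB]
3. ∠QBS = 34°  [same arc QS]
4. ∠BVQ = 39°  [△QVB]
5. ∠BSQ = 39°  [same arc QB]
6. ∠BQS = 107°  [△QSB]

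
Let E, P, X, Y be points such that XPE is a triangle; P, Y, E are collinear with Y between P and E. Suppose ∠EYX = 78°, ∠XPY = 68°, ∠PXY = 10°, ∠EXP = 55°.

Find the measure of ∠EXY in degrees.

1. ∠EPX = 68°  [Y on ray PE]
2. ∠PEX = 57°  [△XPE]
3. ∠XEY = 57°  [Y on ray EP]
4. ∠EXY = 45°  [△XYE]

∠EXY = 45°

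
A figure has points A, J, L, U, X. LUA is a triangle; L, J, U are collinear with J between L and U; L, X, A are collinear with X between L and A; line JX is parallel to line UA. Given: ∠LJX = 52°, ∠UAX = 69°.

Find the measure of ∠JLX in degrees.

∠JLX = 59°

1. ∠AUL = 52°  [JX∥UA, corresponding at J]
2. ∠LAU = 69°  [X on ray AL]
3. ∠ALU = 59°  [△LUA]
4. ∠JLX = 59°  [J on LU, X on LA]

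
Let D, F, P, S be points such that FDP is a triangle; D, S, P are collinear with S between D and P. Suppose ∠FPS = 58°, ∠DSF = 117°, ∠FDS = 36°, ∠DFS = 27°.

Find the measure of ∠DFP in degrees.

∠DFP = 86°

1. ∠DPF = 58°  [S on ray PD]
2. ∠FDP = 36°  [S on ray DP]
3. ∠DFP = 86°  [△FDP]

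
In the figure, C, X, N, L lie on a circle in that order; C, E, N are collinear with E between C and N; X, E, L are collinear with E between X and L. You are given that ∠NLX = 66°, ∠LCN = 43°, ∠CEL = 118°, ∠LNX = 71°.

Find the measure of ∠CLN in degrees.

∠CLN = 85°

1. ∠LEN = 62°  [linear pair at E on CN]
2. ∠CNL = 52°  [△NEL]
3. ∠CLN = 85°  [△CNL]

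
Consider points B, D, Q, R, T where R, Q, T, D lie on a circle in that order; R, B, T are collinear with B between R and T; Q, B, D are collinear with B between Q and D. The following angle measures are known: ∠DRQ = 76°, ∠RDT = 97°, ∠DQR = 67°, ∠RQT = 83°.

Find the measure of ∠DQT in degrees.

1. ∠DTR = 67°  [same arc RD]
2. ∠DRT = 16°  [△RTD]
3. ∠DQT = 16°  [same arc TD]

∠DQT = 16°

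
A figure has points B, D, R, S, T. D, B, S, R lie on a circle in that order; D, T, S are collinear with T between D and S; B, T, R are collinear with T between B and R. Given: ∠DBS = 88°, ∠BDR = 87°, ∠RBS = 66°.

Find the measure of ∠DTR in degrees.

∠DTR = 43°

1. ∠DRS = 92°  [cyclic DBSR, opposite ∠B+∠R]
2. ∠BSR = 93°  [cyclic DBSR, opposite ∠D+∠S]
3. ∠RDS = 66°  [same arc SR]
4. ∠BRS = 21°  [△BSR]
5. ∠DSR = 22°  [△DSR]
6. ∠RTS = 137°  [△STR]
7. ∠DTR = 43°  [linear pair at T on DS]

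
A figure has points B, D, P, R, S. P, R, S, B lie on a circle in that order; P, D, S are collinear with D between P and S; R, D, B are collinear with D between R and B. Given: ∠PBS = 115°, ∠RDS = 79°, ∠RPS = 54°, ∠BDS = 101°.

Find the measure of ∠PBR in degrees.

1. ∠PRS = 65°  [cyclic PRSB, opposite ∠R+∠B]
2. ∠PSR = 61°  [△PRS]
3. ∠PBR = 61°  [same arc PR]

∠PBR = 61°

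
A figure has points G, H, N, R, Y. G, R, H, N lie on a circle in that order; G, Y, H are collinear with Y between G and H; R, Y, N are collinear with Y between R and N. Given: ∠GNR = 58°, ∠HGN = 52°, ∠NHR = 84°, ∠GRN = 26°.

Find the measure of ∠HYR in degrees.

1. ∠GHR = 58°  [same arc GR]
2. ∠HRN = 52°  [same arc HN]
3. ∠HYR = 70°  [△RYH]

∠HYR = 70°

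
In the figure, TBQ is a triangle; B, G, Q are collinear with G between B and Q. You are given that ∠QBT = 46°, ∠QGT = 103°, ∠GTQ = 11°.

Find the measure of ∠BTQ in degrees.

1. ∠GQT = 66°  [△TGQ]
2. ∠BQT = 66°  [G on ray QB]
3. ∠BTQ = 68°  [△TBQ]

∠BTQ = 68°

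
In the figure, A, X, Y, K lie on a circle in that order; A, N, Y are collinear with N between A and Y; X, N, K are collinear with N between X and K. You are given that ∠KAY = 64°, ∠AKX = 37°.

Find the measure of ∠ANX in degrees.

∠ANX = 101°

1. ∠KXY = 64°  [same arc YK]
2. ∠AYX = 37°  [same arc AX]
3. ∠XNY = 79°  [△XNY]
4. ∠ANX = 101°  [linear pair at N on AY]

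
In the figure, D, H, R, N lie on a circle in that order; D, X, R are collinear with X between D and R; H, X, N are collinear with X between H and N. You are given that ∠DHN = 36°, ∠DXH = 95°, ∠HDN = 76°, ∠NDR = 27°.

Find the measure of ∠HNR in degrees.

∠HNR = 49°

1. ∠DRN = 36°  [same arc DN]
2. ∠NXR = 95°  [vertical angles at X]
3. ∠HNR = 49°  [△RXN]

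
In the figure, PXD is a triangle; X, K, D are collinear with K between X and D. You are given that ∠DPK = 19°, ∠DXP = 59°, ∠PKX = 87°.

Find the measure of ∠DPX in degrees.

1. ∠DKP = 93°  [linear pair at K on XD]
2. ∠KDP = 68°  [△PKD]
3. ∠PDX = 68°  [K on ray DX]
4. ∠DPX = 53°  [△PXD]

∠DPX = 53°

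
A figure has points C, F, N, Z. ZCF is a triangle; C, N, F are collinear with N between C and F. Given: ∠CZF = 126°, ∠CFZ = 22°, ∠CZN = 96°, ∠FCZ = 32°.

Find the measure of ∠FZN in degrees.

∠FZN = 30°

1. ∠NFZ = 22°  [N on ray FC]
2. ∠NCZ = 32°  [N on ray CF]
3. ∠CNZ = 52°  [△ZCN]
4. ∠FNZ = 128°  [linear pair at N on CF]
5. ∠FZN = 30°  [△ZNF]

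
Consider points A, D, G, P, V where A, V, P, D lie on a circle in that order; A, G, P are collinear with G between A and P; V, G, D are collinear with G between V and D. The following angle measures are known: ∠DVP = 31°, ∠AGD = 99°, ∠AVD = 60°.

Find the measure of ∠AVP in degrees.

∠AVP = 91°

1. ∠DAP = 31°  [same arc PD]
2. ∠APD = 60°  [same arc AD]
3. ∠ADP = 89°  [△APD]
4. ∠AVP = 91°  [cyclic AVPD, opposite ∠V+∠D]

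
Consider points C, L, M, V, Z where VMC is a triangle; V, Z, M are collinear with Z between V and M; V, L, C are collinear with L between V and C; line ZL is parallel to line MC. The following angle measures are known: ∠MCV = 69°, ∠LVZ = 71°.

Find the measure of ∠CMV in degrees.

∠CMV = 40°

1. ∠VLZ = 69°  [ZL∥MC, corresponding at L]
2. ∠LZV = 40°  [△VZL]
3. ∠CMV = 40°  [ZL∥MC, corresponding at Z]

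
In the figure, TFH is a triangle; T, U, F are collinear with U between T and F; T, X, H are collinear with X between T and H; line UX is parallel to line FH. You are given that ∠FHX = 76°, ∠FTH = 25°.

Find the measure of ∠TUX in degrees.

1. ∠FHT = 76°  [X on ray HT]
2. ∠HFT = 79°  [△TFH]
3. ∠TUX = 79°  [UX∥FH, corresponding at U]

∠TUX = 79°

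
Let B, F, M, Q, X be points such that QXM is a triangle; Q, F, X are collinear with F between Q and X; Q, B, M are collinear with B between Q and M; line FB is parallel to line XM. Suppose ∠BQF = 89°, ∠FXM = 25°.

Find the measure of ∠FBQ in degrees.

∠FBQ = 66°

1. ∠MQX = 89°  [F on QX, B on QM]
2. ∠MXQ = 25°  [F on ray XQ]
3. ∠QMX = 66°  [△QXM]
4. ∠FBQ = 66°  [FB∥XM, corresponding at B]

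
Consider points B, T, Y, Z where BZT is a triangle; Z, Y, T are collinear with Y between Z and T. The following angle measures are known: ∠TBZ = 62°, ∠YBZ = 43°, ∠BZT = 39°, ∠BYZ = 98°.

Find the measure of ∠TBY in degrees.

1. ∠BTZ = 79°  [△BZT]
2. ∠BYT = 82°  [linear pair at Y on ZT]
3. ∠BTY = 79°  [Y on ray TZ]
4. ∠TBY = 19°  [△BYT]

∠TBY = 19°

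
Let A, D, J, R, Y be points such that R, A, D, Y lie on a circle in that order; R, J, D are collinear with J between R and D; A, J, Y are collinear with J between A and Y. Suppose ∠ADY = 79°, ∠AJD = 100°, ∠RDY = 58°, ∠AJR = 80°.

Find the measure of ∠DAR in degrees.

1. ∠ARY = 101°  [cyclic RADY, opposite ∠R+∠D]
2. ∠RAY = 58°  [same arc RY]
3. ∠ARD = 42°  [△RJA]
4. ∠AYR = 21°  [△RAY]
5. ∠ADR = 21°  [same arc RA]
6. ∠DAR = 117°  [△RAD]

∠DAR = 117°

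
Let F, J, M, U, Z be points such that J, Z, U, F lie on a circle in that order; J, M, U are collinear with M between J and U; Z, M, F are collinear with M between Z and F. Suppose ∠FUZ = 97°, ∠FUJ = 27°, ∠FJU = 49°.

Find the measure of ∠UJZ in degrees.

1. ∠FJZ = 83°  [cyclic JZUF, opposite ∠J+∠U]
2. ∠FZJ = 27°  [same arc JF]
3. ∠JFU = 104°  [△JUF]
4. ∠JFZ = 70°  [△JZF]
5. ∠JZU = 76°  [cyclic JZUF, opposite ∠Z+∠F]
6. ∠JUZ = 70°  [same arc JZ]
7. ∠UJZ = 34°  [△JZU]

∠UJZ = 34°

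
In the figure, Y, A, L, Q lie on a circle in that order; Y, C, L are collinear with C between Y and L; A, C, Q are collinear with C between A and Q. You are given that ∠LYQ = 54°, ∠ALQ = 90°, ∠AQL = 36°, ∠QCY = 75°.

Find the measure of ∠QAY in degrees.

∠QAY = 39°

1. ∠AQY = 51°  [△YCQ]
2. ∠AYQ = 90°  [cyclic YALQ, opposite ∠Y+∠L]
3. ∠QAY = 39°  [△YAQ]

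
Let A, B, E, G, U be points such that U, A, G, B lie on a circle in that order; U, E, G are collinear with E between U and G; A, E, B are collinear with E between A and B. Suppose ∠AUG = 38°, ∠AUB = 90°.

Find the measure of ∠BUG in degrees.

∠BUG = 52°

1. ∠ABG = 38°  [same arc AG]
2. ∠AGB = 90°  [cyclic UAGB, opposite ∠U+∠G]
3. ∠BAG = 52°  [△AGB]
4. ∠BUG = 52°  [same arc GB]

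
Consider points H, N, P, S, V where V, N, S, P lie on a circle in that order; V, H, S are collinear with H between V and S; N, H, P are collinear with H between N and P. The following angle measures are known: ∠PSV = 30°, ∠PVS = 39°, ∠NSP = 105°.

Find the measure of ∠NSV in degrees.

1. ∠PNV = 30°  [same arc VP]
2. ∠NVP = 75°  [cyclic VNSP, opposite ∠V+∠S]
3. ∠NPV = 75°  [△VNP]
4. ∠NSV = 75°  [same arc VN]

∠NSV = 75°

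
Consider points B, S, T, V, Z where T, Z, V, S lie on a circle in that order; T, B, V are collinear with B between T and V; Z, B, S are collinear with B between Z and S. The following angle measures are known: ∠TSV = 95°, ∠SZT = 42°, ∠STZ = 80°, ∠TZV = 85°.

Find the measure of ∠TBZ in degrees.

∠TBZ = 101°

1. ∠TSZ = 58°  [△TZS]
2. ∠TVZ = 58°  [same arc TZ]
3. ∠VTZ = 37°  [△TZV]
4. ∠TBZ = 101°  [△TBZ]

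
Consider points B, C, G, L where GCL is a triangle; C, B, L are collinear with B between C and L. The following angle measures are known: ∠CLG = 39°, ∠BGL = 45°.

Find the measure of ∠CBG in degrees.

1. ∠BLG = 39°  [B on ray LC]
2. ∠GBL = 96°  [△GBL]
3. ∠CBG = 84°  [linear pair at B on CL]

∠CBG = 84°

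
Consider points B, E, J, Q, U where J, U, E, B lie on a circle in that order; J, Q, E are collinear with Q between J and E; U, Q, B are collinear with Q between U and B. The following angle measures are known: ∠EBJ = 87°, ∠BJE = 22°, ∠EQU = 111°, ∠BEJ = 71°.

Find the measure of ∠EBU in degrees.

∠EBU = 40°

1. ∠EUJ = 93°  [cyclic JUEB, opposite ∠U+∠B]
2. ∠BUE = 22°  [same arc EB]
3. ∠JEU = 47°  [△UQE]
4. ∠EJU = 40°  [△JUE]
5. ∠EBU = 40°  [same arc UE]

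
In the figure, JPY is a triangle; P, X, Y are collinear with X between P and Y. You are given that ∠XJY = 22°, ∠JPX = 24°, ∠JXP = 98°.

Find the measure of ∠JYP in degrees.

1. ∠JXY = 82°  [linear pair at X on PY]
2. ∠JYX = 76°  [△JXY]
3. ∠JYP = 76°  [X on ray YP]

∠JYP = 76°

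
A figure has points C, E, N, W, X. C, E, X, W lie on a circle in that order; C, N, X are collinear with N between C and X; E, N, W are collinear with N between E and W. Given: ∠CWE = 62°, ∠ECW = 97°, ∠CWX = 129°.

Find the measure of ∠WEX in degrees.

1. ∠CXE = 62°  [same arc CE]
2. ∠EXW = 83°  [cyclic CEXW, opposite ∠C+∠X]
3. ∠CEX = 51°  [cyclic CEXW, opposite ∠E+∠W]
4. ∠ECX = 67°  [△CEX]
5. ∠EWX = 67°  [same arc EX]
6. ∠WEX = 30°  [△EXW]

∠WEX = 30°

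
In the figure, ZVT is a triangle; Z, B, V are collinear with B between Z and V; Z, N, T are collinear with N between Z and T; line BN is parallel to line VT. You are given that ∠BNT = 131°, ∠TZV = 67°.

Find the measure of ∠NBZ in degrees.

∠NBZ = 64°

1. ∠BNZ = 49°  [linear pair at N on ZT]
2. ∠BZN = 67°  [B on ZV, N on ZT]
3. ∠NBZ = 64°  [△ZBN]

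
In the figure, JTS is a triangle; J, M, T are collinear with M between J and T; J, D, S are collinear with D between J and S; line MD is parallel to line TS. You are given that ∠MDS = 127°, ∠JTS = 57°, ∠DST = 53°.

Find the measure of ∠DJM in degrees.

1. ∠JDM = 53°  [linear pair at D on JS]
2. ∠DMJ = 57°  [MD∥TS, corresponding at M]
3. ∠DJM = 70°  [△JMD]

∠DJM = 70°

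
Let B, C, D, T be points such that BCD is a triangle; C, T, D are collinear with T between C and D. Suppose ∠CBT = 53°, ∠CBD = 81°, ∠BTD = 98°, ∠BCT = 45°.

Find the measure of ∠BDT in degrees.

∠BDT = 54°

1. ∠BCD = 45°  [T on ray CD]
2. ∠BDC = 54°  [△BCD]
3. ∠BDT = 54°  [T on ray DC]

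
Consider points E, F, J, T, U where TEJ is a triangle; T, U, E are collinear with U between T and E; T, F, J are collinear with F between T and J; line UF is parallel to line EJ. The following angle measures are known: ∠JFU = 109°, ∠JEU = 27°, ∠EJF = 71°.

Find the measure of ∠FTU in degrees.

∠FTU = 82°

1. ∠JET = 27°  [U on ray ET]
2. ∠EJT = 71°  [F on ray JT]
3. ∠ETJ = 82°  [△TEJ]
4. ∠FTU = 82°  [U on TE, F on TJ]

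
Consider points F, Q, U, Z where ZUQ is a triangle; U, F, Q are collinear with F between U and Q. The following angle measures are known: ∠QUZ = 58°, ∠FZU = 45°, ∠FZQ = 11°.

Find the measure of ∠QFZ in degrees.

1. ∠FUZ = 58°  [F on ray UQ]
2. ∠UFZ = 77°  [△ZUF]
3. ∠QFZ = 103°  [linear pair at F on UQ]

∠QFZ = 103°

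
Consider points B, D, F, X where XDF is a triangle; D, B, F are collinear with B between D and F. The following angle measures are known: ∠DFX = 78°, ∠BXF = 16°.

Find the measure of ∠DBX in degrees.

∠DBX = 94°

1. ∠BFX = 78°  [B on ray FD]
2. ∠FBX = 86°  [△XBF]
3. ∠DBX = 94°  [linear pair at B on DF]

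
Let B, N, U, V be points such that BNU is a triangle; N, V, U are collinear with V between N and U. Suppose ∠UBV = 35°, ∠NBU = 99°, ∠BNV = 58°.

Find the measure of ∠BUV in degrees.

1. ∠BNU = 58°  [V on ray NU]
2. ∠BUN = 23°  [△BNU]
3. ∠BUV = 23°  [V on ray UN]

∠BUV = 23°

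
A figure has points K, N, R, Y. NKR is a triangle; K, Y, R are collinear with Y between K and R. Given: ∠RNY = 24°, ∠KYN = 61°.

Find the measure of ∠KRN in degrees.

∠KRN = 37°

1. ∠NYR = 119°  [linear pair at Y on KR]
2. ∠NRY = 37°  [△NYR]
3. ∠KRN = 37°  [Y on ray RK]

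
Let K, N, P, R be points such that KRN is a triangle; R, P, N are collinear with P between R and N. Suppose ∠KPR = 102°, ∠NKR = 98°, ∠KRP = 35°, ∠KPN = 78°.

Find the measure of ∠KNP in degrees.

1. ∠KRN = 35°  [P on ray RN]
2. ∠KNR = 47°  [△KRN]
3. ∠KNP = 47°  [P on ray NR]

∠KNP = 47°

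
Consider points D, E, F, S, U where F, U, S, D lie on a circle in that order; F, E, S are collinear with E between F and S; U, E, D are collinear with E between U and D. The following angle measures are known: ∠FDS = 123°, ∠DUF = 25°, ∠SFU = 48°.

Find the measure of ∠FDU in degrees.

1. ∠FUS = 57°  [cyclic FUSD, opposite ∠U+∠D]
2. ∠FSU = 75°  [△FUS]
3. ∠FDU = 75°  [same arc FU]

∠FDU = 75°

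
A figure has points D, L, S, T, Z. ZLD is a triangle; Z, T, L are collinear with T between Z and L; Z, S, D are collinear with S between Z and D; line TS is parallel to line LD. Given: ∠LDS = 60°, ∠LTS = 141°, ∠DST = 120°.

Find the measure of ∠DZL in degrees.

1. ∠STZ = 39°  [linear pair at T on ZL]
2. ∠TSZ = 60°  [linear pair at S on ZD]
3. ∠SZT = 81°  [△ZTS]
4. ∠DZL = 81°  [T on ZL, S on ZD]

∠DZL = 81°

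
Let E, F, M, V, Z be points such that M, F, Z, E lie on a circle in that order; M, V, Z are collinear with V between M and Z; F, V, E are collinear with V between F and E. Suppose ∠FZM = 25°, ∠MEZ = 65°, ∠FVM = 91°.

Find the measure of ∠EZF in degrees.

∠EZF = 74°

1. ∠MFZ = 115°  [cyclic MFZE, opposite ∠F+∠E]
2. ∠FVZ = 89°  [linear pair at V on MZ]
3. ∠FMZ = 40°  [△MFZ]
4. ∠EFZ = 66°  [△FVZ]
5. ∠FEZ = 40°  [same arc FZ]
6. ∠EZF = 74°  [△FZE]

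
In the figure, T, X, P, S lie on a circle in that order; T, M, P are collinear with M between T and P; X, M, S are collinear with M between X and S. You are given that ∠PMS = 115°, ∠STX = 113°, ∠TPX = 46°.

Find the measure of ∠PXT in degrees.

1. ∠TMX = 115°  [vertical angles at M]
2. ∠TSX = 46°  [same arc TX]
3. ∠SXT = 21°  [△TXS]
4. ∠PTX = 44°  [△TMX]
5. ∠PXT = 90°  [△TXP]

∠PXT = 90°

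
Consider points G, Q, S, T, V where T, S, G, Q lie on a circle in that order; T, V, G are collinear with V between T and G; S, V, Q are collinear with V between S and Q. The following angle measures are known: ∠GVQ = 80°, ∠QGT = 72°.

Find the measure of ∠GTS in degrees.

∠GTS = 28°

1. ∠SVT = 80°  [vertical angles at V]
2. ∠QST = 72°  [same arc TQ]
3. ∠GTS = 28°  [△TVS]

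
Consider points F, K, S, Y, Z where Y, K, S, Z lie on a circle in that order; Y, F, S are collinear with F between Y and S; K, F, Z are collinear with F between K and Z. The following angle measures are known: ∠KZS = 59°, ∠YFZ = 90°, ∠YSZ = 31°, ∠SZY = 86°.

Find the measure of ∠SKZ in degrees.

∠SKZ = 63°

1. ∠KYS = 59°  [same arc KS]
2. ∠KFS = 90°  [vertical angles at F]
3. ∠SKY = 94°  [cyclic YKSZ, opposite ∠K+∠Z]
4. ∠KSY = 27°  [△YKS]
5. ∠SKZ = 63°  [△KFS]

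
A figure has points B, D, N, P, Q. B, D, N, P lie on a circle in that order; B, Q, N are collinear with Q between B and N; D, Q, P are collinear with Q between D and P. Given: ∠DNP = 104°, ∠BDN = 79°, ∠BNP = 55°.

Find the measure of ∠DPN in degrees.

∠DPN = 52°

1. ∠BPN = 101°  [cyclic BDNP, opposite ∠D+∠P]
2. ∠NBP = 24°  [△BNP]
3. ∠NDP = 24°  [same arc NP]
4. ∠DPN = 52°  [△DNP]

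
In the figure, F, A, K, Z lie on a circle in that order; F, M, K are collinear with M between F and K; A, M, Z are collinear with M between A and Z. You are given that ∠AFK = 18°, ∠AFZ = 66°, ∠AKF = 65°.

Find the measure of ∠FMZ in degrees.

1. ∠AZK = 18°  [same arc AK]
2. ∠AKZ = 114°  [cyclic FAKZ, opposite ∠F+∠K]
3. ∠AZF = 65°  [same arc FA]
4. ∠KAZ = 48°  [△AKZ]
5. ∠KFZ = 48°  [same arc KZ]
6. ∠FMZ = 67°  [△FMZ]

∠FMZ = 67°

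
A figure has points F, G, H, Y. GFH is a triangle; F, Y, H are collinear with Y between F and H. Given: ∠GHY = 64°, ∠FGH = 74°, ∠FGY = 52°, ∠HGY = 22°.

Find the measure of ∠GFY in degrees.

∠GFY = 42°

1. ∠FHG = 64°  [Y on ray HF]
2. ∠GFH = 42°  [△GFH]
3. ∠GFY = 42°  [Y on ray FH]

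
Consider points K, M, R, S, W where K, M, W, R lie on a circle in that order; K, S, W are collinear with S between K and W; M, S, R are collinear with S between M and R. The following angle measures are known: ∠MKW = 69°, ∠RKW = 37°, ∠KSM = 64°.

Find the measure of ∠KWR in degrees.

∠KWR = 47°

1. ∠MRW = 69°  [same arc MW]
2. ∠RSW = 64°  [vertical angles at S]
3. ∠KWR = 47°  [△WSR]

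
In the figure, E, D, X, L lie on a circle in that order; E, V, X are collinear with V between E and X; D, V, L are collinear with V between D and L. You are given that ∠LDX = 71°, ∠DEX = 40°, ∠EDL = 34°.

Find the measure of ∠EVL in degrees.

∠EVL = 74°

1. ∠DLX = 40°  [same arc DX]
2. ∠EXL = 34°  [same arc EL]
3. ∠LVX = 106°  [△XVL]
4. ∠EVL = 74°  [linear pair at V on EX]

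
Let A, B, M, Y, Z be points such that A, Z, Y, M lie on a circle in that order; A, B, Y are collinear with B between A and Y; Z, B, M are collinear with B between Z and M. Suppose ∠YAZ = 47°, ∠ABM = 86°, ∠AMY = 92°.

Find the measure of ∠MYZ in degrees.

1. ∠YMZ = 47°  [same arc ZY]
2. ∠YBZ = 86°  [vertical angles at B]
3. ∠AZY = 88°  [cyclic AZYM, opposite ∠Z+∠M]
4. ∠AYZ = 45°  [△AZY]
5. ∠MZY = 49°  [△ZBY]
6. ∠MYZ = 84°  [△ZYM]

∠MYZ = 84°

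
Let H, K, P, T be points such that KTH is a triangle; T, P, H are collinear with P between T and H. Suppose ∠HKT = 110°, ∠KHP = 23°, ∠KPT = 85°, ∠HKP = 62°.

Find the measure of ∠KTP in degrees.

∠KTP = 47°

1. ∠KHT = 23°  [P on ray HT]
2. ∠HTK = 47°  [△KTH]
3. ∠KTP = 47°  [P on ray TH]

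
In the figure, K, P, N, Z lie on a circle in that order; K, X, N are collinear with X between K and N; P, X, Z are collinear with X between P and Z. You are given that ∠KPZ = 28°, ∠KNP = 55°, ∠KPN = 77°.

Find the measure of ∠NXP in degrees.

∠NXP = 76°

1. ∠KNZ = 28°  [same arc KZ]
2. ∠KZP = 55°  [same arc KP]
3. ∠KZN = 103°  [cyclic KPNZ, opposite ∠P+∠Z]
4. ∠NKZ = 49°  [△KNZ]
5. ∠KXZ = 76°  [△KXZ]
6. ∠NXP = 76°  [vertical angles at X]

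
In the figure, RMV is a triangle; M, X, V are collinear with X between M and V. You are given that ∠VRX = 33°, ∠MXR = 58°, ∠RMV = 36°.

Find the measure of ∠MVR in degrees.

∠MVR = 25°

1. ∠RXV = 122°  [linear pair at X on MV]
2. ∠RVX = 25°  [△RXV]
3. ∠MVR = 25°  [X on ray VM]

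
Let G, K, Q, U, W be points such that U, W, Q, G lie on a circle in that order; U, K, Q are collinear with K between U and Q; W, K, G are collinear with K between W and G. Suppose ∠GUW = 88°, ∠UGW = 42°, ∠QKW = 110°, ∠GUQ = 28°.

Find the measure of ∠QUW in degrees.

1. ∠GWU = 50°  [△UWG]
2. ∠UKW = 70°  [linear pair at K on UQ]
3. ∠QUW = 60°  [△UKW]

∠QUW = 60°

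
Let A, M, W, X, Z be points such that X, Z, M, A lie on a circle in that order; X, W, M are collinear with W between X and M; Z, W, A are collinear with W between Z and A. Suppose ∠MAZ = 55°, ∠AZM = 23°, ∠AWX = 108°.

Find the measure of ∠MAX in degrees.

1. ∠AXM = 23°  [same arc MA]
2. ∠AWM = 72°  [linear pair at W on XM]
3. ∠AMX = 53°  [△MWA]
4. ∠MAX = 104°  [△XMA]

∠MAX = 104°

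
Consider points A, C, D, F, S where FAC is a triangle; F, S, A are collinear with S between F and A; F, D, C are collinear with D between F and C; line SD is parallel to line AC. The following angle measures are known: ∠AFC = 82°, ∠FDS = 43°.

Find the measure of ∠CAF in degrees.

∠CAF = 55°

1. ∠DFS = 82°  [S on FA, D on FC]
2. ∠DSF = 55°  [△FSD]
3. ∠CAF = 55°  [SD∥AC, corresponding at S]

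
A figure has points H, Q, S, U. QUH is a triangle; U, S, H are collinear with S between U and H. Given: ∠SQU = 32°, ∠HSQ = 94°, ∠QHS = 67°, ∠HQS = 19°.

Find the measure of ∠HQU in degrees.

1. ∠QSU = 86°  [linear pair at S on UH]
2. ∠QHU = 67°  [S on ray HU]
3. ∠QUS = 62°  [△QUS]
4. ∠HUQ = 62°  [S on ray UH]
5. ∠HQU = 51°  [△QUH]

∠HQU = 51°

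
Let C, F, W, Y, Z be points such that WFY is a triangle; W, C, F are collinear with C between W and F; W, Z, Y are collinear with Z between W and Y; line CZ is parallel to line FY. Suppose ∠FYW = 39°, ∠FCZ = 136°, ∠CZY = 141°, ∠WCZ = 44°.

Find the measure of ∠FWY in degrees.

∠FWY = 97°

1. ∠CZW = 39°  [CZ∥FY, corresponding at Z]
2. ∠CWZ = 97°  [△WCZ]
3. ∠FWY = 97°  [C on WF, Z on WY]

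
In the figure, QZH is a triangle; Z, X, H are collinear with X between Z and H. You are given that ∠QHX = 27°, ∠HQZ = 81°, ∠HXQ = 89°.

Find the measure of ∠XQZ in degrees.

1. ∠QHZ = 27°  [X on ray HZ]
2. ∠HZQ = 72°  [△QZH]
3. ∠QXZ = 91°  [linear pair at X on ZH]
4. ∠QZX = 72°  [X on ray ZH]
5. ∠XQZ = 17°  [△QZX]

∠XQZ = 17°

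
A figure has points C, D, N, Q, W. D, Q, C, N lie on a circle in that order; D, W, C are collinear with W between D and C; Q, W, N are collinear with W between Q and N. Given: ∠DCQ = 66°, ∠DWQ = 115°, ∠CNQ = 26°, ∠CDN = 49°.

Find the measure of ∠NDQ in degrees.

∠NDQ = 75°

1. ∠DNQ = 66°  [same arc DQ]
2. ∠CDQ = 26°  [same arc QC]
3. ∠DQN = 39°  [△DWQ]
4. ∠NDQ = 75°  [△DQN]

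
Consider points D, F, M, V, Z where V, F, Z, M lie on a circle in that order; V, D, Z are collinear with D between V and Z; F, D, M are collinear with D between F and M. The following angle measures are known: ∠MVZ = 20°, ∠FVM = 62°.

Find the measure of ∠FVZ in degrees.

∠FVZ = 42°

1. ∠MFZ = 20°  [same arc ZM]
2. ∠FZM = 118°  [cyclic VFZM, opposite ∠V+∠Z]
3. ∠FMZ = 42°  [△FZM]
4. ∠FVZ = 42°  [same arc FZ]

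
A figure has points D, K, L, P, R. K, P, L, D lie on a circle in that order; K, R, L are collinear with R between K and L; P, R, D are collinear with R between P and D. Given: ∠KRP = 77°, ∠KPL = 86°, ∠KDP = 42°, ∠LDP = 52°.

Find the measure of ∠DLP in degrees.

∠DLP = 93°

1. ∠LRP = 103°  [linear pair at R on KL]
2. ∠KLP = 42°  [same arc KP]
3. ∠DPL = 35°  [△PRL]
4. ∠DLP = 93°  [△PLD]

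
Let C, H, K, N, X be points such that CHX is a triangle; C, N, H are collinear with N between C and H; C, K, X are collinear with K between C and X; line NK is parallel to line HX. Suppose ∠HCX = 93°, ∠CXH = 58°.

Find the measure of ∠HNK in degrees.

1. ∠CHX = 29°  [△CHX]
2. ∠CNK = 29°  [NK∥HX, corresponding at N]
3. ∠HNK = 151°  [linear pair at N on CH]

∠HNK = 151°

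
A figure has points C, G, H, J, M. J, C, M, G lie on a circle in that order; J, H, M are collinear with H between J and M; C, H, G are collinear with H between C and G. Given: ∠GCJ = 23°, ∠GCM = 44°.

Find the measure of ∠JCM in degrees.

1. ∠GMJ = 23°  [same arc JG]
2. ∠GJM = 44°  [same arc MG]
3. ∠JGM = 113°  [△JMG]
4. ∠JCM = 67°  [cyclic JCMG, opposite ∠C+∠G]

∠JCM = 67°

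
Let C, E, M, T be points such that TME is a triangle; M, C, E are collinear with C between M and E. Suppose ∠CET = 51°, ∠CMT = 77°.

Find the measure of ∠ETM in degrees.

∠ETM = 52°

1. ∠MET = 51°  [C on ray EM]
2. ∠EMT = 77°  [C on ray ME]
3. ∠ETM = 52°  [△TME]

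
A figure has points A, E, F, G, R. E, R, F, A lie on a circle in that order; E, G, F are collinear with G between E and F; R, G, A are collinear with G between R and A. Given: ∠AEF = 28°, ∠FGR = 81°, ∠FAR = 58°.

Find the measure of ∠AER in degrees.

∠AER = 86°

1. ∠ARF = 28°  [same arc FA]
2. ∠AFR = 94°  [△RFA]
3. ∠AER = 86°  [cyclic ERFA, opposite ∠E+∠F]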